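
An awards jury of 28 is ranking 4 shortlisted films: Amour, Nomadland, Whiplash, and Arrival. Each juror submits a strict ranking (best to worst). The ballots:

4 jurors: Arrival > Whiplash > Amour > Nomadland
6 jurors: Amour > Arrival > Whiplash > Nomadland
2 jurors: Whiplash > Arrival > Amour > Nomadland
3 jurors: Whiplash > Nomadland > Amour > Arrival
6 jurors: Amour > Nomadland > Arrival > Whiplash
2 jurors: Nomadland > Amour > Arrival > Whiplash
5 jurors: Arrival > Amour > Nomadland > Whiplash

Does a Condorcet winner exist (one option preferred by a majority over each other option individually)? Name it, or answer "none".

Amour

Amour vs Nomadland: 23–5 for Amour.
Amour vs Whiplash: 19–9 for Amour.
Amour vs Arrival: 17–11 for Amour.
Amour beats every other option head-to-head.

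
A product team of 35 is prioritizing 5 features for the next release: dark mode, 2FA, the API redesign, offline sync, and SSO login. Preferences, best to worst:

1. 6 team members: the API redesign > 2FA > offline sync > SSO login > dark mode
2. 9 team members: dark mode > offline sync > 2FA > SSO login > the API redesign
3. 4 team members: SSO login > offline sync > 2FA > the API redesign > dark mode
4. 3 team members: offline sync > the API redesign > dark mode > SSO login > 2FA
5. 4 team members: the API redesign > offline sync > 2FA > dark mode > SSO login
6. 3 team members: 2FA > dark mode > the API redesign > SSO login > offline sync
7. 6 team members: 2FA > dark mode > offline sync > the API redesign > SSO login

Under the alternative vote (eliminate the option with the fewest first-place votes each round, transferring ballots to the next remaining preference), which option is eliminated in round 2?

SSO login

Round 1: dark mode 9, 2FA 9, the API redesign 10, offline sync 3, SSO login 4. Eliminate offline sync.
Round 2: dark mode 9, 2FA 9, the API redesign 13, SSO login 4. Eliminate SSO login.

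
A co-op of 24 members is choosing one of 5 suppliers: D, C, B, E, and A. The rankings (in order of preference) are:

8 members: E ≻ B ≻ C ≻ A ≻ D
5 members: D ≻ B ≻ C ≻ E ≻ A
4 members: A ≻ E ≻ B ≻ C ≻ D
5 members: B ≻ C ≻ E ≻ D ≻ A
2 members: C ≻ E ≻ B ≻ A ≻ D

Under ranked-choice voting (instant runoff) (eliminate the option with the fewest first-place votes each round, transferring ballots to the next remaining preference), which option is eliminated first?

Round 1: D 5, C 2, B 5, E 8, A 4. Eliminate C.

C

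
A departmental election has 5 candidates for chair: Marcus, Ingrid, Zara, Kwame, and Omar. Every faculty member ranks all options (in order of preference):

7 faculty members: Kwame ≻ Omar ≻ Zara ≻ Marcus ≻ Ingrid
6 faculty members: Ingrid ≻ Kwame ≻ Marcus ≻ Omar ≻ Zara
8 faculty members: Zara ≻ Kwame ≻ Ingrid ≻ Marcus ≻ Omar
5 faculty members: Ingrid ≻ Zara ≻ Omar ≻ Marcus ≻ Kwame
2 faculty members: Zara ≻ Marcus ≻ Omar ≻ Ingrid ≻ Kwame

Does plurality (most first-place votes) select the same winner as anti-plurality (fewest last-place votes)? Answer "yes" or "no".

Plurality — first-place votes: Marcus 0, Ingrid 11, Zara 10, Kwame 7, Omar 0. Winner: Ingrid.
Anti-plurality — last-place votes: Marcus 0, Ingrid 7, Zara 6, Kwame 7, Omar 8. Winner: Marcus.
The two methods disagree.

no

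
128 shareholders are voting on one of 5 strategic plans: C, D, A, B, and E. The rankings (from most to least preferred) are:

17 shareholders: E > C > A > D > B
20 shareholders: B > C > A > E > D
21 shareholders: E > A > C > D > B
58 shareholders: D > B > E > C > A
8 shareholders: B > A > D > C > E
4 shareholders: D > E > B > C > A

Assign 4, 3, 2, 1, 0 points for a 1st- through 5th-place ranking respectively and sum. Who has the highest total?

D

C: 17·3 + 20·3 + 21·2 + 58·1 + 8·1 + 4·1 = 223
D: 17·1 + 20·0 + 21·1 + 58·4 + 8·2 + 4·4 = 302
A: 17·2 + 20·2 + 21·3 + 58·0 + 8·3 + 4·0 = 161
B: 17·0 + 20·4 + 21·0 + 58·3 + 8·4 + 4·2 = 294
E: 17·4 + 20·1 + 21·4 + 58·2 + 8·0 + 4·3 = 300
D has the highest Borda score (302).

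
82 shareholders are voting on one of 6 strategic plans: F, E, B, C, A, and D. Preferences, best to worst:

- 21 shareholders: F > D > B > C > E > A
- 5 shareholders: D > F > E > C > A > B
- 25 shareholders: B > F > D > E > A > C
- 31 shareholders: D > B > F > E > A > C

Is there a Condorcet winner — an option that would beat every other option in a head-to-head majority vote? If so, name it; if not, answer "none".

none

Checking pairwise contests:
B beats F 56–26.
F beats E 82–0.
D beats B 57–25.
F beats C 82–0.
F beats A 82–0.
F beats D 46–36.
Every option loses at least one head-to-head, so there is no Condorcet winner.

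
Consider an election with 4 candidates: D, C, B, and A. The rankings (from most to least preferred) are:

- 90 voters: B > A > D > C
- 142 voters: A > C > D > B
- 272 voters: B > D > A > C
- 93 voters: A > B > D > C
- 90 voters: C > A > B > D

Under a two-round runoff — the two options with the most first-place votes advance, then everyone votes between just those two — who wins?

B

Round 1 first-place votes: D 0, C 90, B 362, A 235.
B and A advance.
Runoff: B is preferred to A by 362 voters; A by 325.
B wins the runoff.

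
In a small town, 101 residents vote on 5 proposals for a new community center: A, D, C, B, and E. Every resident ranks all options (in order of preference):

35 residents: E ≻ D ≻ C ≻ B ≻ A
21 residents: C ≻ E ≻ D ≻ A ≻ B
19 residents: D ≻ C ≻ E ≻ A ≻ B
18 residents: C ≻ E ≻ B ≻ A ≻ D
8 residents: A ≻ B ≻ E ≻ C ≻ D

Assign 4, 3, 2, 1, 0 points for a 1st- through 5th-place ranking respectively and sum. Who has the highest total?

E

A: 35·0 + 21·1 + 19·1 + 18·1 + 8·4 = 90
D: 35·3 + 21·2 + 19·4 + 18·0 + 8·0 = 223
C: 35·2 + 21·4 + 19·3 + 18·4 + 8·1 = 291
B: 35·1 + 21·0 + 19·0 + 18·2 + 8·3 = 95
E: 35·4 + 21·3 + 19·2 + 18·3 + 8·2 = 311
E has the highest Borda score (311).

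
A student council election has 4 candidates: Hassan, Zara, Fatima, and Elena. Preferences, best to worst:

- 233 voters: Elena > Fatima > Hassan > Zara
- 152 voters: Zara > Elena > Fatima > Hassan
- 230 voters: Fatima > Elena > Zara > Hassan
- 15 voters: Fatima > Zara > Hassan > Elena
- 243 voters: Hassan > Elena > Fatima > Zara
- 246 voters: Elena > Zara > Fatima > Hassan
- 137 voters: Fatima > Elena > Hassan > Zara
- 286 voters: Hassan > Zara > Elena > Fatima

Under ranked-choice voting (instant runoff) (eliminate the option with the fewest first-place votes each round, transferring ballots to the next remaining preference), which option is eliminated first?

Round 1: Hassan 529, Zara 152, Fatima 382, Elena 479. Eliminate Zara.

Zara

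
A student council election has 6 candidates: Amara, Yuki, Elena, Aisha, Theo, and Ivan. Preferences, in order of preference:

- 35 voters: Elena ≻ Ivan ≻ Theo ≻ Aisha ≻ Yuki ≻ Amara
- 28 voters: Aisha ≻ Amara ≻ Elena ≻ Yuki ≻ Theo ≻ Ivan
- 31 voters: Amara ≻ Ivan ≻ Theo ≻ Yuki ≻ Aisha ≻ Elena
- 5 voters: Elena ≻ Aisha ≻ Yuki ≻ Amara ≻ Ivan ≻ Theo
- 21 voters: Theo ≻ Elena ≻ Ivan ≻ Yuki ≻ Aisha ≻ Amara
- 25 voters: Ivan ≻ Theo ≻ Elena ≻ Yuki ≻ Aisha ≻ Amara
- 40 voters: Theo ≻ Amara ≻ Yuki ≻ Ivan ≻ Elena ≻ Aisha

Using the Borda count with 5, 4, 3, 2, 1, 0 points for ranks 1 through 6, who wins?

Theo

Amara: 35·0 + 28·4 + 31·5 + 5·2 + 21·0 + 25·0 + 40·4 = 437
Yuki: 35·1 + 28·2 + 31·2 + 5·3 + 21·2 + 25·2 + 40·3 = 380
Elena: 35·5 + 28·3 + 31·0 + 5·5 + 21·4 + 25·3 + 40·1 = 483
Aisha: 35·2 + 28·5 + 31·1 + 5·4 + 21·1 + 25·1 + 40·0 = 307
Theo: 35·3 + 28·1 + 31·3 + 5·0 + 21·5 + 25·4 + 40·5 = 631
Ivan: 35·4 + 28·0 + 31·4 + 5·1 + 21·3 + 25·5 + 40·2 = 537
Theo has the highest Borda score (631).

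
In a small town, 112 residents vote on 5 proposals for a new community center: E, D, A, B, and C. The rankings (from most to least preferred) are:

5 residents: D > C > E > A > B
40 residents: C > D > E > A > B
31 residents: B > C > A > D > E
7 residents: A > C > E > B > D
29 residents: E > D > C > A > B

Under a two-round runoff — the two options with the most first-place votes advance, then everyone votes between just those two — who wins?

C

Round 1 first-place votes: E 29, D 5, A 7, B 31, C 40.
C and B advance.
Runoff: C is preferred to B by 81 voters; B by 31.
C wins the runoff.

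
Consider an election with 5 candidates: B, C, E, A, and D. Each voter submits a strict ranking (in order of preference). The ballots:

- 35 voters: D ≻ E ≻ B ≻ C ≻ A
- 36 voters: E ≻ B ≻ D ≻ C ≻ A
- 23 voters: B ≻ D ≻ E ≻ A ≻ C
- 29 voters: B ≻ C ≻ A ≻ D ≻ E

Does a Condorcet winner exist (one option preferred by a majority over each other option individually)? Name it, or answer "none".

none

Checking pairwise contests:
E beats B 71–52.
B beats C 123–0.
D beats E 87–36.
B beats A 123–0.
B beats D 88–35.
Every option loses at least one head-to-head, so there is no Condorcet winner.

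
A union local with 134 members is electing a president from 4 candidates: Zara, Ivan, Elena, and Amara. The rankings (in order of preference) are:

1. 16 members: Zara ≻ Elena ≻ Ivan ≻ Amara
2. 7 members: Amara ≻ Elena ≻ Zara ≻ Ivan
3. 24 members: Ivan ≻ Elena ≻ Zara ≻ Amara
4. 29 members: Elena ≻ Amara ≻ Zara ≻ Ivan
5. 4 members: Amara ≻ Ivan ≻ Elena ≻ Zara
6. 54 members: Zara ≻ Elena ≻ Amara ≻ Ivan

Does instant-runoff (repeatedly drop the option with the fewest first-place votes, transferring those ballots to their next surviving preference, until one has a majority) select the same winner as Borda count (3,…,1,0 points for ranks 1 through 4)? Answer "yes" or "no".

Instant-runoff — R1 Zara 70, Ivan 24, Elena 29, Amara 11 (Zara winner). Winner: Zara.
Borda — scores: Zara 270, Ivan 96, Elena 293, Amara 145. Winner: Elena.
The two methods disagree.

no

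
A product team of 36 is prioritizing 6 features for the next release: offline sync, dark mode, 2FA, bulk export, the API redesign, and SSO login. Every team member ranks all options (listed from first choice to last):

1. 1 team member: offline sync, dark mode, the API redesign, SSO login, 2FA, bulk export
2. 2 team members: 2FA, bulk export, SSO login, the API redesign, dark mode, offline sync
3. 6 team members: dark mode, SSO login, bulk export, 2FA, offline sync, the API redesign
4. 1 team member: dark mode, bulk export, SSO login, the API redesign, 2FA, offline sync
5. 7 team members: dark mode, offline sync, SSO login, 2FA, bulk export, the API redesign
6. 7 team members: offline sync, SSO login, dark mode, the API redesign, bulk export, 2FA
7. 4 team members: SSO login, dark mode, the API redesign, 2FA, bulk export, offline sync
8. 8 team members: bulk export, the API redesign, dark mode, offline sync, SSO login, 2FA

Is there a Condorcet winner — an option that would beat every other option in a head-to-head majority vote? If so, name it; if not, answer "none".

dark mode

dark mode vs offline sync: 28–8 for dark mode.
dark mode vs 2FA: 34–2 for dark mode.
dark mode vs bulk export: 26–10 for dark mode.
dark mode vs the API redesign: 26–10 for dark mode.
dark mode vs SSO login: 23–13 for dark mode.
dark mode beats every other option head-to-head.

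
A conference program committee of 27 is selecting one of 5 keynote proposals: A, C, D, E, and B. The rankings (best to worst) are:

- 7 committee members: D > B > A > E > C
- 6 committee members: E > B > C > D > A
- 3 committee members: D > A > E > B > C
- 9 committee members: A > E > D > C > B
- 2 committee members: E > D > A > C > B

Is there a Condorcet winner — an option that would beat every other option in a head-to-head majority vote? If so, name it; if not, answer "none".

none

Checking pairwise contests:
D beats A 18–9.
A beats C 21–6.
E beats D 17–10.
A beats E 19–8.
A beats B 14–13.
Every option loses at least one head-to-head, so there is no Condorcet winner.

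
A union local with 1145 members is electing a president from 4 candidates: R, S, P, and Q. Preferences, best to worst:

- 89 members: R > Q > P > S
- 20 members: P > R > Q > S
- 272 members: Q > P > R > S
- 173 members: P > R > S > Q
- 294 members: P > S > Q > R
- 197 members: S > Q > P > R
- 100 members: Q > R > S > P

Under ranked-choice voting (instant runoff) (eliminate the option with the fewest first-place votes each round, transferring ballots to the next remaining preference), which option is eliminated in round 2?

Round 1: R 89, S 197, P 487, Q 372. Eliminate R.
Round 2: S 197, P 487, Q 461. Eliminate S.

S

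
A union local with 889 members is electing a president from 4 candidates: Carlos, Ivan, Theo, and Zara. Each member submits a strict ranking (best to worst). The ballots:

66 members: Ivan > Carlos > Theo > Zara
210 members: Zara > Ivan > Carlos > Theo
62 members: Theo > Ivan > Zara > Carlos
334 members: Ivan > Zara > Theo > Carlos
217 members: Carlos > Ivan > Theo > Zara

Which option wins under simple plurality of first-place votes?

First-place votes: Carlos 217, Ivan 400, Theo 62, Zara 210.
Ivan has the most first-place votes.

Ivan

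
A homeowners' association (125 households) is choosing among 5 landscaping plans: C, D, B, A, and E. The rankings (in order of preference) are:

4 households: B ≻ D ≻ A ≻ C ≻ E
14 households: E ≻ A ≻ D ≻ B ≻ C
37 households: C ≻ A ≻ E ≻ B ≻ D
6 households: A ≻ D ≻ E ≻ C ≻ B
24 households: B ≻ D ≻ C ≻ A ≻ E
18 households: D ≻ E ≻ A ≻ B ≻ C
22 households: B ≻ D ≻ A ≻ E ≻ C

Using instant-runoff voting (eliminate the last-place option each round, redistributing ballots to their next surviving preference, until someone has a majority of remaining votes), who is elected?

Round 1: C 37, D 18, B 50, A 6, E 14. Eliminate A.
Round 2: C 37, D 24, B 50, E 14. Eliminate E.
Round 3: C 37, D 38, B 50. Eliminate C.
Round 4: D 38, B 87. B has a majority.

B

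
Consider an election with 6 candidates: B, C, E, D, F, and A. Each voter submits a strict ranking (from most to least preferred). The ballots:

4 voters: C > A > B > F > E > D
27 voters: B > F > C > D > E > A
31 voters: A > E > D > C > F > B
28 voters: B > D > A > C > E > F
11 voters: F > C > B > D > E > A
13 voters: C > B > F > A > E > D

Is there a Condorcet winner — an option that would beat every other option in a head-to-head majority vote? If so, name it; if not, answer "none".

Checking pairwise contests:
C beats B 59–55.
D beats C 59–55.
B beats E 83–31.
B beats D 83–31.
B beats F 72–42.
B beats A 79–35.
Every option loses at least one head-to-head, so there is no Condorcet winner.

none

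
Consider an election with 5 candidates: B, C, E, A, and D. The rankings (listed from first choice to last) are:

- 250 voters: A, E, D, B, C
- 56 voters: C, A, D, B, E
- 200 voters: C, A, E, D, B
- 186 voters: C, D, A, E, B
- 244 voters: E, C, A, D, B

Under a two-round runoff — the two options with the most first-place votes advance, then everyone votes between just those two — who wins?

C

Round 1 first-place votes: B 0, C 442, E 244, A 250, D 0.
C and A advance.
Runoff: C is preferred to A by 686 voters; A by 250.
C wins the runoff.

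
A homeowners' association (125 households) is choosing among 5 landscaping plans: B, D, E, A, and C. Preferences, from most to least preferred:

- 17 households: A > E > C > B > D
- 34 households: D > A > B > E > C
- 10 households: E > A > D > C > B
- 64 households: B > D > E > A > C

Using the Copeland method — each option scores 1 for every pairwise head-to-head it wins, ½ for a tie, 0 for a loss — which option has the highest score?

B: beats D, E, A, and C → score 4.
D: beats E, A, and C; loses to B → score 3.
E: beats A and C; loses to B and D → score 2.
A: beats C; loses to B, D, and E → score 1.
C: loses to B, D, E, and A → score 0.
B has the best pairwise record.

B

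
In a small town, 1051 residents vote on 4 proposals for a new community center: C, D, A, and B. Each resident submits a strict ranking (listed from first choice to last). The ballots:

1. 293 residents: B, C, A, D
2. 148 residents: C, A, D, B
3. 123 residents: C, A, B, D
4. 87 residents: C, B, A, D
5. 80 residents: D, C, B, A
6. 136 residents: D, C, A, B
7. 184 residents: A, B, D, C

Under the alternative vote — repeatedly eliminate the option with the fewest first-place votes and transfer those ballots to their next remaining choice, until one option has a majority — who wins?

C

Round 1: C 358, D 216, A 184, B 293. Eliminate A.
Round 2: C 358, D 216, B 477. Eliminate D.
Round 3: C 574, B 477. C has a majority.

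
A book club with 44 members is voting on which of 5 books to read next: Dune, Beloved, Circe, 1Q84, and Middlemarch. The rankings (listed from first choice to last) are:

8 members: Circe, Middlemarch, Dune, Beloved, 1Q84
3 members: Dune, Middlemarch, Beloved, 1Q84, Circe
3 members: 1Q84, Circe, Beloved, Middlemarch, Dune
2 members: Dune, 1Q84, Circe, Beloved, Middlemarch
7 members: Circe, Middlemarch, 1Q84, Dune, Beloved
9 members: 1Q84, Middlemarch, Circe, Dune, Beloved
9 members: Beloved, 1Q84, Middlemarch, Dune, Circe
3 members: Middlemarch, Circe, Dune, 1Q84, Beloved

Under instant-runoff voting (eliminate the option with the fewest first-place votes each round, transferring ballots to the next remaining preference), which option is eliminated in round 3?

Beloved

Round 1: Dune 5, Beloved 9, Circe 15, 1Q84 12, Middlemarch 3. Eliminate Middlemarch.
Round 2: Dune 5, Beloved 9, Circe 18, 1Q84 12. Eliminate Dune.
Round 3: Beloved 12, Circe 18, 1Q84 14. Eliminate Beloved.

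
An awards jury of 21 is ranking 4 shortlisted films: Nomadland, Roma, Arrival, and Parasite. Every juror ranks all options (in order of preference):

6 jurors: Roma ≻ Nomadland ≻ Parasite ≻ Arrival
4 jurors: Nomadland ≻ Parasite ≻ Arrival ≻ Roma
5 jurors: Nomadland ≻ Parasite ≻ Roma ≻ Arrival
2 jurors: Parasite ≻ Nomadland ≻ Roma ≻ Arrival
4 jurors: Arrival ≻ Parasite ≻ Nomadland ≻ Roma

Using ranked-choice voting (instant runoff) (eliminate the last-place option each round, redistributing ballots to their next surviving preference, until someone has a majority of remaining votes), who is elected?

Round 1: Nomadland 9, Roma 6, Arrival 4, Parasite 2. Eliminate Parasite.
Round 2: Nomadland 11, Roma 6, Arrival 4. Nomadland has a majority.

Nomadland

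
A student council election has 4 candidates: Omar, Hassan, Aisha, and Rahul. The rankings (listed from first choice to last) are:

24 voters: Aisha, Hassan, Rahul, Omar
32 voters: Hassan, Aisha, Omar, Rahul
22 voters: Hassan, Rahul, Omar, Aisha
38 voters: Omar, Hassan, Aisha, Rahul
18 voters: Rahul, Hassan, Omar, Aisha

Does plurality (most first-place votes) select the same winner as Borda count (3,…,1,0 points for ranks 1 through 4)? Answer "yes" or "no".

yes

Plurality — first-place votes: Omar 38, Hassan 54, Aisha 24, Rahul 18. Winner: Hassan.
Borda — scores: Omar 186, Hassan 322, Aisha 174, Rahul 122. Winner: Hassan.
The two methods agree.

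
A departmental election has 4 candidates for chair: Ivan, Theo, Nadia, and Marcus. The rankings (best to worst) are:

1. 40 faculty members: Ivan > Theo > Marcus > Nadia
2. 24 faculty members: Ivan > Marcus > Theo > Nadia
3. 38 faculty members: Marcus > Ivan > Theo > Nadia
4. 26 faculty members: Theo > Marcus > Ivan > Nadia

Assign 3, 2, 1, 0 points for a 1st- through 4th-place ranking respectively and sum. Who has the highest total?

Ivan: 40·3 + 24·3 + 38·2 + 26·1 = 294
Theo: 40·2 + 24·1 + 38·1 + 26·3 = 220
Nadia: 40·0 + 24·0 + 38·0 + 26·0 = 0
Marcus: 40·1 + 24·2 + 38·3 + 26·2 = 254
Ivan has the highest Borda score (294).

Ivan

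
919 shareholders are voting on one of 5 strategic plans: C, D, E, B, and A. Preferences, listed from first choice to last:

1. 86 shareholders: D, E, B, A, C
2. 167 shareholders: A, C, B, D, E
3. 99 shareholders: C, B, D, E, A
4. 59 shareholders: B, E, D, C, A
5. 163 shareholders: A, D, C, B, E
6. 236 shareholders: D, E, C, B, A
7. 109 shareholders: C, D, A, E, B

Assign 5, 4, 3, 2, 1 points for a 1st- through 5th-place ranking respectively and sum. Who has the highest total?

C: 86·1 + 167·4 + 99·5 + 59·2 + 163·3 + 236·3 + 109·5 = 3109
D: 86·5 + 167·2 + 99·3 + 59·3 + 163·4 + 236·5 + 109·4 = 3506
E: 86·4 + 167·1 + 99·2 + 59·4 + 163·1 + 236·4 + 109·2 = 2270
B: 86·3 + 167·3 + 99·4 + 59·5 + 163·2 + 236·2 + 109·1 = 2357
A: 86·2 + 167·5 + 99·1 + 59·1 + 163·5 + 236·1 + 109·3 = 2543
D has the highest Borda score (3506).

D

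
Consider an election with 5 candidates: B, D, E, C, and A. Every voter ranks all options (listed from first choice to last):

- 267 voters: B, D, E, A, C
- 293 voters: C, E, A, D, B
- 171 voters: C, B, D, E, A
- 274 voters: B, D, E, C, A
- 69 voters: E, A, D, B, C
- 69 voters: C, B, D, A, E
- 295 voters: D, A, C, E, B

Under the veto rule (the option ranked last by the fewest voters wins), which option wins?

D

Last-place votes: B 588, D 0, E 69, C 336, A 445.
D is ranked last by the fewest voters, so D wins.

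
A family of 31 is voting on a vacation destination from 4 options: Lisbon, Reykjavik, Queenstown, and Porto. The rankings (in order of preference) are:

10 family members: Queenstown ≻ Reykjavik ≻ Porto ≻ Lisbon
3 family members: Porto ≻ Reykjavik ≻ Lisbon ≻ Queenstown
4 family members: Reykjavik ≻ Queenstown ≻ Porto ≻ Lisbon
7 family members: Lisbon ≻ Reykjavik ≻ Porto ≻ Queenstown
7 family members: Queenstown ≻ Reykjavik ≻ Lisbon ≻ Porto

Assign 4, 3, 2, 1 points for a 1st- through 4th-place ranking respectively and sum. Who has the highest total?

Lisbon: 10·1 + 3·2 + 4·1 + 7·4 + 7·2 = 62
Reykjavik: 10·3 + 3·3 + 4·4 + 7·3 + 7·3 = 97
Queenstown: 10·4 + 3·1 + 4·3 + 7·1 + 7·4 = 90
Porto: 10·2 + 3·4 + 4·2 + 7·2 + 7·1 = 61
Reykjavik has the highest Borda score (97).

Reykjavik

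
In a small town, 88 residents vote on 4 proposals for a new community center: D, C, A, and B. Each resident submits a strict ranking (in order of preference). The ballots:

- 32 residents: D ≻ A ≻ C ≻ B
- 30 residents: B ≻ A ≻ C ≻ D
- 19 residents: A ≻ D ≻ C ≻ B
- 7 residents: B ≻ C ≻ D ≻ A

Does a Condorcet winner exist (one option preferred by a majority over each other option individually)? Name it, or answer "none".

A vs D: 49–39 for A.
A vs C: 81–7 for A.
A vs B: 51–37 for A.
A beats every other option head-to-head.

A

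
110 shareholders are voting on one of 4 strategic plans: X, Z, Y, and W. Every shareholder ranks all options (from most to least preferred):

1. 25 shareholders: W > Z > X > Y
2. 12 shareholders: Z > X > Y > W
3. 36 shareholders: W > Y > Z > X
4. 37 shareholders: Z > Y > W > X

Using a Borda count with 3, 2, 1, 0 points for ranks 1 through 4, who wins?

Z

X: 25·1 + 12·2 + 36·0 + 37·0 = 49
Z: 25·2 + 12·3 + 36·1 + 37·3 = 233
Y: 25·0 + 12·1 + 36·2 + 37·2 = 158
W: 25·3 + 12·0 + 36·3 + 37·1 = 220
Z has the highest Borda score (233).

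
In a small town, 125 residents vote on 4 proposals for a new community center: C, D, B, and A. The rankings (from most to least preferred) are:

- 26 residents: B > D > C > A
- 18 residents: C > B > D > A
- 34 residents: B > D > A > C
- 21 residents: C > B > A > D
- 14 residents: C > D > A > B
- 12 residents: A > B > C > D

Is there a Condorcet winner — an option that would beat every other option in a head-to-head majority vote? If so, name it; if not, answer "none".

B

B vs C: 72–53 for B.
B vs D: 111–14 for B.
B vs A: 99–26 for B.
B beats every other option head-to-head.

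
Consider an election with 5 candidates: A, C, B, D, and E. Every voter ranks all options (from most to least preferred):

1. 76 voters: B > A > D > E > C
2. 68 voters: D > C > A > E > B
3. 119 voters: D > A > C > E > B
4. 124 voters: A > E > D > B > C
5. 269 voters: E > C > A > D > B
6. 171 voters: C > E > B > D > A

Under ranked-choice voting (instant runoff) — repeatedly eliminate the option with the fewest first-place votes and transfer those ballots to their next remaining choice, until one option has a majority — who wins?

Round 1: A 124, C 171, B 76, D 187, E 269. Eliminate B.
Round 2: A 200, C 171, D 187, E 269. Eliminate C.
Round 3: A 200, D 187, E 440. E has a majority.

E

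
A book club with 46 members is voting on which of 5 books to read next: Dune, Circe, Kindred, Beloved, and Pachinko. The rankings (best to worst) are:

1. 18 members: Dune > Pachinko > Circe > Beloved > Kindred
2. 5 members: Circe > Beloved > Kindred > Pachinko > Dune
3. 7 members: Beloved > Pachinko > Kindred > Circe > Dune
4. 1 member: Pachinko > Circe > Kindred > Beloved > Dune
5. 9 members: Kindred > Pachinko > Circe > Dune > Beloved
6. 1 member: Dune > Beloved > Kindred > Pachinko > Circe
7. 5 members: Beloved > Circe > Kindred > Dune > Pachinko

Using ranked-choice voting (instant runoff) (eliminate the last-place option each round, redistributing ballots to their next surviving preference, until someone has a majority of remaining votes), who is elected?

Dune

Round 1: Dune 19, Circe 5, Kindred 9, Beloved 12, Pachinko 1. Eliminate Pachinko.
Round 2: Dune 19, Circe 6, Kindred 9, Beloved 12. Eliminate Circe.
Round 3: Dune 19, Kindred 10, Beloved 17. Eliminate Kindred.
Round 4: Dune 28, Beloved 18. Dune has a majority.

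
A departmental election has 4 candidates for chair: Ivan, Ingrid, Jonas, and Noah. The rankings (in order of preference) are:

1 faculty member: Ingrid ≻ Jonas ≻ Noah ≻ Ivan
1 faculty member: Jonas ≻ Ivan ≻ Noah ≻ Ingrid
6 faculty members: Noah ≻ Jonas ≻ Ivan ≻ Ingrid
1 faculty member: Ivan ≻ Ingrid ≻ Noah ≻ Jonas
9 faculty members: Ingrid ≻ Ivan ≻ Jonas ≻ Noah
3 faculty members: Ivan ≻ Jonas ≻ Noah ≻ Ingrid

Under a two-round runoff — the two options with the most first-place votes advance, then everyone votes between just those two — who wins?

Round 1 first-place votes: Ivan 4, Ingrid 10, Jonas 1, Noah 6.
Ingrid and Noah advance.
Runoff: Ingrid is preferred to Noah by 11 voters; Noah by 10.
Ingrid wins the runoff.

Ingrid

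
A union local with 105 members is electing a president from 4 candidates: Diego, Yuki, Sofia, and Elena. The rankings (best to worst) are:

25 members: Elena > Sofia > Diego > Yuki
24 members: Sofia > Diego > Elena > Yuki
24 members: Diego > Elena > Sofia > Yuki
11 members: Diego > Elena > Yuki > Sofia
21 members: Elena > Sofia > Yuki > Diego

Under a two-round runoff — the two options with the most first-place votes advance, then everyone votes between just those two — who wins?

Round 1 first-place votes: Diego 35, Yuki 0, Sofia 24, Elena 46.
Elena and Diego advance.
Runoff: Elena is preferred to Diego by 46 voters; Diego by 59.
Diego wins the runoff.

Diego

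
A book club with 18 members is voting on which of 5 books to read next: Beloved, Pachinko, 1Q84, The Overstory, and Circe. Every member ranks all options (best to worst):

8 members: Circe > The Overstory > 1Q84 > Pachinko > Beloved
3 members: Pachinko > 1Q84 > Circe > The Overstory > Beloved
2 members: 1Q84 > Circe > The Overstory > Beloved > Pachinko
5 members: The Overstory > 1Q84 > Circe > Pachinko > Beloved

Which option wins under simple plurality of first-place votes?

Circe

First-place votes: Beloved 0, Pachinko 3, 1Q84 2, The Overstory 5, Circe 8.
Circe has the most first-place votes.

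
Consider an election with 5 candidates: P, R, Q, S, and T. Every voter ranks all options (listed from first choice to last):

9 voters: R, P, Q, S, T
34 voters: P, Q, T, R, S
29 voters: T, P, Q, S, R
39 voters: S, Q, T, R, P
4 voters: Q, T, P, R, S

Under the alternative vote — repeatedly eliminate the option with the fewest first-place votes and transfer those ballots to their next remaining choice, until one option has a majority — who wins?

P

Round 1: P 34, R 9, Q 4, S 39, T 29. Eliminate Q.
Round 2: P 34, R 9, S 39, T 33. Eliminate R.
Round 3: P 43, S 39, T 33. Eliminate T.
Round 4: P 76, S 39. P has a majority.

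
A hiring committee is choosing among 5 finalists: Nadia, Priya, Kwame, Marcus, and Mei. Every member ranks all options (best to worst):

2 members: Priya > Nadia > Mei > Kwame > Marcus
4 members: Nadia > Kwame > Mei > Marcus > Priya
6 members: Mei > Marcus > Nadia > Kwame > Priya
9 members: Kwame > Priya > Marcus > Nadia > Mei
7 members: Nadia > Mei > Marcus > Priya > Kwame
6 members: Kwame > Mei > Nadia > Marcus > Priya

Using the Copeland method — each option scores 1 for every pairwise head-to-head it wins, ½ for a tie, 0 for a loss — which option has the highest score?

Nadia: beats Priya, Kwame, Marcus, and Mei → score 4.
Priya: loses to Nadia, Kwame, Marcus, and Mei → score 0.
Kwame: beats Priya, Marcus, and Mei; loses to Nadia → score 3.
Marcus: beats Priya; loses to Nadia, Kwame, and Mei → score 1.
Mei: beats Priya and Marcus; loses to Nadia and Kwame → score 2.
Nadia has the best pairwise record.

Nadia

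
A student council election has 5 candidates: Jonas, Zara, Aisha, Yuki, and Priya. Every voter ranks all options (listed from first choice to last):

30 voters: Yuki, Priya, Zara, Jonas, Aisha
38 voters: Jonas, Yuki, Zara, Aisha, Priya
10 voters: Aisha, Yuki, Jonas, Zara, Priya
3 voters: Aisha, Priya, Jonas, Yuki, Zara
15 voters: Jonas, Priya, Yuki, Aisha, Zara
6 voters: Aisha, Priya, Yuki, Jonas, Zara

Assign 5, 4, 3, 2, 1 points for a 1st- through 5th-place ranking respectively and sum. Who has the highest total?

Jonas: 30·2 + 38·5 + 10·3 + 3·3 + 15·5 + 6·2 = 376
Zara: 30·3 + 38·3 + 10·2 + 3·1 + 15·1 + 6·1 = 248
Aisha: 30·1 + 38·2 + 10·5 + 3·5 + 15·2 + 6·5 = 231
Yuki: 30·5 + 38·4 + 10·4 + 3·2 + 15·3 + 6·3 = 411
Priya: 30·4 + 38·1 + 10·1 + 3·4 + 15·4 + 6·4 = 264
Yuki has the highest Borda score (411).

Yuki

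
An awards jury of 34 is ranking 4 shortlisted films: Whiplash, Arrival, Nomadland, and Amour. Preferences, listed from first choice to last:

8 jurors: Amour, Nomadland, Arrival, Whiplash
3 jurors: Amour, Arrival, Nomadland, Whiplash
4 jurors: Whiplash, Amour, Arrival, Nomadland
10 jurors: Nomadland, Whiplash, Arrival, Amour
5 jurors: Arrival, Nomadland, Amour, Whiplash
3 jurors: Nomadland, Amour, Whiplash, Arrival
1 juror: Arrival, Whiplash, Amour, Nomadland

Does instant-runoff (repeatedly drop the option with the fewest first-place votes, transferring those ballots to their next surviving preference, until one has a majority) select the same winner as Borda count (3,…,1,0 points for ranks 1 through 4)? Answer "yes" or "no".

Instant-runoff — R1 Whiplash 4, Arrival 6, Nomadland 13, Amour 11 (Whiplash out); R2 Arrival 6, Nomadland 13, Amour 15 (Arrival out); R3 Nomadland 18, Amour 16 (Nomadland winner). Winner: Nomadland.
Borda — scores: Whiplash 37, Arrival 46, Nomadland 68, Amour 53. Winner: Nomadland.
The two methods agree.

yes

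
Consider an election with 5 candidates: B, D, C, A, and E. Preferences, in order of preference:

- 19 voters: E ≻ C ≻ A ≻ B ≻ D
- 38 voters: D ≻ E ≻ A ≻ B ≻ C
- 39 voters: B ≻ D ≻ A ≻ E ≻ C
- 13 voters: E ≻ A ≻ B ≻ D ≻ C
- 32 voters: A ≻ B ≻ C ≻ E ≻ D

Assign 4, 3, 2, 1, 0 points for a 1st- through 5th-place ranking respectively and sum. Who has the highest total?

A

B: 19·1 + 38·1 + 39·4 + 13·2 + 32·3 = 335
D: 19·0 + 38·4 + 39·3 + 13·1 + 32·0 = 282
C: 19·3 + 38·0 + 39·0 + 13·0 + 32·2 = 121
A: 19·2 + 38·2 + 39·2 + 13·3 + 32·4 = 359
E: 19·4 + 38·3 + 39·1 + 13·4 + 32·1 = 313
A has the highest Borda score (359).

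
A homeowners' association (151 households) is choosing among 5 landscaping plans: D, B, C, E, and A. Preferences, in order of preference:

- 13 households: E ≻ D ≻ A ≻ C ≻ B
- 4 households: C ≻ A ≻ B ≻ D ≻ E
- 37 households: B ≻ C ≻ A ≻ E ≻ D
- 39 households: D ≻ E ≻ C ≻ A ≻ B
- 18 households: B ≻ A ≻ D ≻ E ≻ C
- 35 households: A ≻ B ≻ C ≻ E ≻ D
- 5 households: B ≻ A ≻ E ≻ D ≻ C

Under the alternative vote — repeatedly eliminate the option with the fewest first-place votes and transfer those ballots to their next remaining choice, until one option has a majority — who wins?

Round 1: D 39, B 60, C 4, E 13, A 35. Eliminate C.
Round 2: D 39, B 60, E 13, A 39. Eliminate E.
Round 3: D 52, B 60, A 39. Eliminate A.
Round 4: D 52, B 99. B has a majority.

B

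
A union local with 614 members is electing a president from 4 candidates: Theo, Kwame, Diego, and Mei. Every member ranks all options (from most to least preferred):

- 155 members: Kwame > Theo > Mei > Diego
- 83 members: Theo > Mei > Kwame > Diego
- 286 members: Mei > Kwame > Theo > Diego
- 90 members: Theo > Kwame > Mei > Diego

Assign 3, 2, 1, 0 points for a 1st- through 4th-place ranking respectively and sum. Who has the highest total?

Kwame

Theo: 155·2 + 83·3 + 286·1 + 90·3 = 1115
Kwame: 155·3 + 83·1 + 286·2 + 90·2 = 1300
Diego: 155·0 + 83·0 + 286·0 + 90·0 = 0
Mei: 155·1 + 83·2 + 286·3 + 90·1 = 1269
Kwame has the highest Borda score (1300).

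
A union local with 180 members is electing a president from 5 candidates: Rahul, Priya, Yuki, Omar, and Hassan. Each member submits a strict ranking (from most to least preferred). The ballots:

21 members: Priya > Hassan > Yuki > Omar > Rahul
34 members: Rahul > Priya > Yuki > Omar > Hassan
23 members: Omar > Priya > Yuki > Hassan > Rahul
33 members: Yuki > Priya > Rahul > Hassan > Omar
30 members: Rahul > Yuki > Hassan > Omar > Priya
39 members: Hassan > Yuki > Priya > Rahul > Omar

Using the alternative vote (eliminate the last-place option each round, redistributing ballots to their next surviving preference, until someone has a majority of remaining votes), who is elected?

Rahul

Round 1: Rahul 64, Priya 21, Yuki 33, Omar 23, Hassan 39. Eliminate Priya.
Round 2: Rahul 64, Yuki 33, Omar 23, Hassan 60. Eliminate Omar.
Round 3: Rahul 64, Yuki 56, Hassan 60. Eliminate Yuki.
Round 4: Rahul 97, Hassan 83. Rahul has a majority.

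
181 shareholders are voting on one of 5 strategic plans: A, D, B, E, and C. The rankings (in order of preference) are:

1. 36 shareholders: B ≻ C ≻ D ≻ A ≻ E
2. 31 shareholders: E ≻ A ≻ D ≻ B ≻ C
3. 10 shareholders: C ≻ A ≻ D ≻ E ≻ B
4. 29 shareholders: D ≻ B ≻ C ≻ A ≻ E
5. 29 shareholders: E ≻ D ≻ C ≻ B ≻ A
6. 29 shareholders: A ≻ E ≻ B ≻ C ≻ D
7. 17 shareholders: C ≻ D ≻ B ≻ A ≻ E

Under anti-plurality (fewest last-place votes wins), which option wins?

Last-place votes: A 29, D 29, B 10, E 82, C 31.
B is ranked last by the fewest voters, so B wins.

B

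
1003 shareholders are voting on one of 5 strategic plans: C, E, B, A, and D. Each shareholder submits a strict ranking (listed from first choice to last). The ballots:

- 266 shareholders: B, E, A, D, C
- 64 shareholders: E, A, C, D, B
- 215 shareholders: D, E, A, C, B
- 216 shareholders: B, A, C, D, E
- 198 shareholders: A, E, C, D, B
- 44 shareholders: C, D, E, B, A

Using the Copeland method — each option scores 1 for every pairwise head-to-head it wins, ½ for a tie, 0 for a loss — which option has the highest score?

E

C: beats B and D; loses to E and A → score 2.
E: beats C, B, A, and D → score 4.
B: beats A; loses to C, E, and D → score 1.
A: beats C and D; loses to E and B → score 2.
D: beats B; loses to C, E, and A → score 1.
E has the best pairwise record.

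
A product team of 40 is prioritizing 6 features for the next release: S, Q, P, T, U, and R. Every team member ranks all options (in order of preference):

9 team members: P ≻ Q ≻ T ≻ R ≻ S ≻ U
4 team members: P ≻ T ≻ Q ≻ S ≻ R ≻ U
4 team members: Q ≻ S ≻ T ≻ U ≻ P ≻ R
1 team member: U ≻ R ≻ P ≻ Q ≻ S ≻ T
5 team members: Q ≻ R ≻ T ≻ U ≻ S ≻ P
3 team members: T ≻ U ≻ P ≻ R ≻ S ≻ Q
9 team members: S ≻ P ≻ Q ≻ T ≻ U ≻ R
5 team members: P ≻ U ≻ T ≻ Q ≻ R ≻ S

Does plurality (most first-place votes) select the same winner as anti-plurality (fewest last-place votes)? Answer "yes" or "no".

no

Plurality — first-place votes: S 9, Q 9, P 18, T 3, U 1, R 0. Winner: P.
Anti-plurality — last-place votes: S 5, Q 3, P 5, T 1, U 13, R 13. Winner: T.
The two methods disagree.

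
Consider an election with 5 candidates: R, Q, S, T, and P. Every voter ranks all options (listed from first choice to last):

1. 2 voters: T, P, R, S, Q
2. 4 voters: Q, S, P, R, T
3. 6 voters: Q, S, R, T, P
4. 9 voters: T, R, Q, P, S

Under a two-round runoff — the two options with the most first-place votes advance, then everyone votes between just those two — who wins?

T

Round 1 first-place votes: R 0, Q 10, S 0, T 11, P 0.
T and Q advance.
Runoff: T is preferred to Q by 11 voters; Q by 10.
T wins the runoff.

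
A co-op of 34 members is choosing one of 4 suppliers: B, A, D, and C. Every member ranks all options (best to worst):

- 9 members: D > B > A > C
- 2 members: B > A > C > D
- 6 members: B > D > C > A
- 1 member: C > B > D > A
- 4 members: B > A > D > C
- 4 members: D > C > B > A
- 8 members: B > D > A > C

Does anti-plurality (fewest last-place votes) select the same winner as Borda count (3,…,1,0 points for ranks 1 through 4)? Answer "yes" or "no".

yes

Anti-plurality — last-place votes: B 0, A 11, D 2, C 21. Winner: B.
Borda — scores: B 84, A 29, D 72, C 19. Winner: B.
The two methods agree.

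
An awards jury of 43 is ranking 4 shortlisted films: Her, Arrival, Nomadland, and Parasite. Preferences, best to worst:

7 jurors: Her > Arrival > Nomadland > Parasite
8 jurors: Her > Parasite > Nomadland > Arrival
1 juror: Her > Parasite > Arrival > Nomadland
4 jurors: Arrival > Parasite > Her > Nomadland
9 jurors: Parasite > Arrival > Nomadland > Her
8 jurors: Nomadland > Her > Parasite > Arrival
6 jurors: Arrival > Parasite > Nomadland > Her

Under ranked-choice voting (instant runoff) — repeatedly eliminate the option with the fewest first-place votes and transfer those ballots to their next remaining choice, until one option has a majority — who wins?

Her

Round 1: Her 16, Arrival 10, Nomadland 8, Parasite 9. Eliminate Nomadland.
Round 2: Her 24, Arrival 10, Parasite 9. Her has a majority.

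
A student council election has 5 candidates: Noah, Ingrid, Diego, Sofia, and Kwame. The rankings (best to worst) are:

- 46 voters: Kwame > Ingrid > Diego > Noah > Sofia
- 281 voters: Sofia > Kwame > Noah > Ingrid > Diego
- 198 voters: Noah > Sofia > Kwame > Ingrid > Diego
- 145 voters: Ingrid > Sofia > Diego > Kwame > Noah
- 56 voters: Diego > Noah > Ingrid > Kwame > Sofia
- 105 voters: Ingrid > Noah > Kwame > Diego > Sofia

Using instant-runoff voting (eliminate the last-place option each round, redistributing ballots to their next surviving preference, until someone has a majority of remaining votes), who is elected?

Round 1: Noah 198, Ingrid 250, Diego 56, Sofia 281, Kwame 46. Eliminate Kwame.
Round 2: Noah 198, Ingrid 296, Diego 56, Sofia 281. Eliminate Diego.
Round 3: Noah 254, Ingrid 296, Sofia 281. Eliminate Noah.
Round 4: Ingrid 352, Sofia 479. Sofia has a majority.

Sofia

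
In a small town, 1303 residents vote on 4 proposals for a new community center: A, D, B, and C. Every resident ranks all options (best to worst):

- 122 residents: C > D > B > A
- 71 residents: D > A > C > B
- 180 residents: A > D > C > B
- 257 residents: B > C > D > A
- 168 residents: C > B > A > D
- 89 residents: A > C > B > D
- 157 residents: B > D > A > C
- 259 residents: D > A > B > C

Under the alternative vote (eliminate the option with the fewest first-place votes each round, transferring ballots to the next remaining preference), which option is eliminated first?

A

Round 1: A 269, D 330, B 414, C 290. Eliminate A.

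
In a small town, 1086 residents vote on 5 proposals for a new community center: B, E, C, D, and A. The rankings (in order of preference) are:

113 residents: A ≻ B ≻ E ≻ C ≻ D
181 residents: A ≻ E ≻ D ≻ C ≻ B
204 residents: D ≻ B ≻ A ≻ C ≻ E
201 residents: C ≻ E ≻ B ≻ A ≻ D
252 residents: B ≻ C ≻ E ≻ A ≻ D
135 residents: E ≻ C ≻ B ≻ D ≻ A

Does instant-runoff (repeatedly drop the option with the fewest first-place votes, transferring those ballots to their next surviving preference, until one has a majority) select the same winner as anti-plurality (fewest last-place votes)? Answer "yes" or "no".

no

Instant-runoff — R1 B 252, E 135, C 201, D 204, A 294 (E out); R2 B 252, C 336, D 204, A 294 (D out); R3 B 456, C 336, A 294 (A out); R4 B 569, C 517 (B winner). Winner: B.
Anti-plurality — last-place votes: B 181, E 204, C 0, D 566, A 135. Winner: C.
The two methods disagree.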